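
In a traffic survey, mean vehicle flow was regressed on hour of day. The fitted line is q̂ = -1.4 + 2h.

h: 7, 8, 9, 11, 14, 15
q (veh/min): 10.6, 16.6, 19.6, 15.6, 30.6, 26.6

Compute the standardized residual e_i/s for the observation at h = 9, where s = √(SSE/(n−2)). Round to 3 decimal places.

0.762

h=7: q̂ = -1.4 + 2·7 = 12.6; e = 10.6 − 12.6 = -2
h=8: q̂ = -1.4 + 2·8 = 14.6; e = 16.6 − 14.6 = 2
h=9: q̂ = -1.4 + 2·9 = 16.6; e = 19.6 − 16.6 = 3
h=11: q̂ = -1.4 + 2·11 = 20.6; e = 15.6 − 20.6 = -5
h=14: q̂ = -1.4 + 2·14 = 26.6; e = 30.6 − 26.6 = 4
h=15: q̂ = -1.4 + 2·15 = 28.6; e = 26.6 − 28.6 = -2
SSE = 4 + 4 + 9 + 25 + 16 + 4 = 62
s = √(62/4) = 3.937
e/s = 3 / 3.937 = 0.762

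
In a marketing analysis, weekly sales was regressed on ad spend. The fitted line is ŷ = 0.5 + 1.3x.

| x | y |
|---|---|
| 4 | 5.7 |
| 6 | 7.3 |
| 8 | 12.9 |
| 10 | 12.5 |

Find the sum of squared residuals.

x=4: ŷ = 0.5 + 1.3·4 = 5.7; r = 5.7 − 5.7 = 0
x=6: ŷ = 0.5 + 1.3·6 = 8.3; r = 7.3 − 8.3 = -1
x=8: ŷ = 0.5 + 1.3·8 = 10.9; r = 12.9 − 10.9 = 2
x=10: ŷ = 0.5 + 1.3·10 = 13.5; r = 12.5 − 13.5 = -1
SSE = 0 + 1 + 4 + 1 = 6

SSE = 6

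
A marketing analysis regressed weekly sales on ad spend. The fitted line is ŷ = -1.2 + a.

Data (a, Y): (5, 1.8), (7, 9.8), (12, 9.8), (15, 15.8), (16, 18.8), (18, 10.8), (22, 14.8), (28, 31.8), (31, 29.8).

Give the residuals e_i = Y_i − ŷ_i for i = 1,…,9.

a=5: ŷ = -1.2 + 5 = 3.8; e = 1.8 − 3.8 = -2
a=7: ŷ = -1.2 + 7 = 5.8; e = 9.8 − 5.8 = 4
a=12: ŷ = -1.2 + 12 = 10.8; e = 9.8 − 10.8 = -1
a=15: ŷ = -1.2 + 15 = 13.8; e = 15.8 − 13.8 = 2
a=16: ŷ = -1.2 + 16 = 14.8; e = 18.8 − 14.8 = 4
a=18: ŷ = -1.2 + 18 = 16.8; e = 10.8 − 16.8 = -6
a=22: ŷ = -1.2 + 22 = 20.8; e = 14.8 − 20.8 = -6
a=28: ŷ = -1.2 + 28 = 26.8; e = 31.8 − 26.8 = 5
a=31: ŷ = -1.2 + 31 = 29.8; e = 29.8 − 29.8 = 0

-2, 4, -1, 2, 4, -6, -6, 5, 0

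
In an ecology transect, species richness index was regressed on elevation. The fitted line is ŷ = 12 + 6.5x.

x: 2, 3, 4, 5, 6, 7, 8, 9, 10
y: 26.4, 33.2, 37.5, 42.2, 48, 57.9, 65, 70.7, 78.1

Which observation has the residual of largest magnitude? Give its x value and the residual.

x=2: ŷ = 12 + 6.5·2 = 25; r = 26.4 − 25 = 1.4
x=3: ŷ = 12 + 6.5·3 = 31.5; r = 33.2 − 31.5 = 1.7
x=4: ŷ = 12 + 6.5·4 = 38; r = 37.5 − 38 = -0.5
x=5: ŷ = 12 + 6.5·5 = 44.5; r = 42.2 − 44.5 = -2.3
x=6: ŷ = 12 + 6.5·6 = 51; r = 48 − 51 = -3
x=7: ŷ = 12 + 6.5·7 = 57.5; r = 57.9 − 57.5 = 0.4
x=8: ŷ = 12 + 6.5·8 = 64; r = 65 − 64 = 1
x=9: ŷ = 12 + 6.5·9 = 70.5; r = 70.7 − 70.5 = 0.2
x=10: ŷ = 12 + 6.5·10 = 77; r = 78.1 − 77 = 1.1
Largest |r| is 3 at x = 6, residual -3.

x = 6, r = -3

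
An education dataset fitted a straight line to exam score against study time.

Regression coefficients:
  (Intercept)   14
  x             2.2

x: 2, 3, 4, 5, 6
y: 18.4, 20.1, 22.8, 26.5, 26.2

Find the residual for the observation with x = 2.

r = 0

ŷ = 14 + 2.2·2 = 18.4
r = 18.4 − 18.4 = 0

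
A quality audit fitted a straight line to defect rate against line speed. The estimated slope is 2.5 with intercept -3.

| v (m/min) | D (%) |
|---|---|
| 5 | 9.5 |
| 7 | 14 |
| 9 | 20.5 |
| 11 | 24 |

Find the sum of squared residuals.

SSE = 1.5

v=5: ŷ = -3 + 2.5·5 = 9.5; r = 9.5 − 9.5 = 0
v=7: ŷ = -3 + 2.5·7 = 14.5; r = 14 − 14.5 = -0.5
v=9: ŷ = -3 + 2.5·9 = 19.5; r = 20.5 − 19.5 = 1
v=11: ŷ = -3 + 2.5·11 = 24.5; r = 24 − 24.5 = -0.5
SSE = 0 + 0.25 + 1 + 0.25 = 1.5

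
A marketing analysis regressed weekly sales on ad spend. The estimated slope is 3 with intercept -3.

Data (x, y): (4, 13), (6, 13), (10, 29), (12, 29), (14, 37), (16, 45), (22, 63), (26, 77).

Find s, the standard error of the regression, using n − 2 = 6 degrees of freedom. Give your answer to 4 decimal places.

x=4: ŷ = -3 + 3·4 = 9; e = 13 − 9 = 4
x=6: ŷ = -3 + 3·6 = 15; e = 13 − 15 = -2
x=10: ŷ = -3 + 3·10 = 27; e = 29 − 27 = 2
x=12: ŷ = -3 + 3·12 = 33; e = 29 − 33 = -4
x=14: ŷ = -3 + 3·14 = 39; e = 37 − 39 = -2
x=16: ŷ = -3 + 3·16 = 45; e = 45 − 45 = 0
x=22: ŷ = -3 + 3·22 = 63; e = 63 − 63 = 0
x=26: ŷ = -3 + 3·26 = 75; e = 77 − 75 = 2
SSE = 16 + 4 + 4 + 16 + 4 + 0 + 0 + 4 = 48
s = √(48/6) = √8 ≈ 2.8284

s = 2.8284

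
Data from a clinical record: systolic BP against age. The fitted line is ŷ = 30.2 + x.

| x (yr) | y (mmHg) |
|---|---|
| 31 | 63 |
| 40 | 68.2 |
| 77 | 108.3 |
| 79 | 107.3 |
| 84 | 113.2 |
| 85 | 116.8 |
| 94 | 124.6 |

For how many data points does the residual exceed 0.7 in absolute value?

x=31: ŷ = 30.2 + 31 = 61.2; e = 63 − 61.2 = 1.8
x=40: ŷ = 30.2 + 40 = 70.2; e = 68.2 − 70.2 = -2
x=77: ŷ = 30.2 + 77 = 107.2; e = 108.3 − 107.2 = 1.1
x=79: ŷ = 30.2 + 79 = 109.2; e = 107.3 − 109.2 = -1.9
x=84: ŷ = 30.2 + 84 = 114.2; e = 113.2 − 114.2 = -1
x=85: ŷ = 30.2 + 85 = 115.2; e = 116.8 − 115.2 = 1.6
x=94: ŷ = 30.2 + 94 = 124.2; e = 124.6 − 124.2 = 0.4
|e| > 0.7: x=31 (|e|=1.8), x=40 (|e|=2), x=77 (|e|=1.1), x=79 (|e|=1.9), x=84 (|e|=1), x=85 (|e|=1.6) → 6

6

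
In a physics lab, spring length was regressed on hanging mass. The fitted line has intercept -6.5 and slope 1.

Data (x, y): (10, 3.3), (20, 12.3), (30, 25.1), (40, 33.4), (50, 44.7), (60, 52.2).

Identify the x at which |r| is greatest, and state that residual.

x = 30, r = 1.6

x=10: ŷ = -6.5 + 10 = 3.5; r = 3.3 − 3.5 = -0.2
x=20: ŷ = -6.5 + 20 = 13.5; r = 12.3 − 13.5 = -1.2
x=30: ŷ = -6.5 + 30 = 23.5; r = 25.1 − 23.5 = 1.6
x=40: ŷ = -6.5 + 40 = 33.5; r = 33.4 − 33.5 = -0.1
x=50: ŷ = -6.5 + 50 = 43.5; r = 44.7 − 43.5 = 1.2
x=60: ŷ = -6.5 + 60 = 53.5; r = 52.2 − 53.5 = -1.3
Largest |r| is 1.6 at x = 30, residual 1.6.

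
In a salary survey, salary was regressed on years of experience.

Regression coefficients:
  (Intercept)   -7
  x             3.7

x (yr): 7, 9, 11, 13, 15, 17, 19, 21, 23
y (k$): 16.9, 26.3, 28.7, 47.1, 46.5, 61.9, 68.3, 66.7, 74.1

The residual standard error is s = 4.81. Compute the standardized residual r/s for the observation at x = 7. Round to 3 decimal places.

ŷ = -7 + 3.7·7 = 18.9
r = 16.9 − 18.9 = -2
r/s = -2 / 4.81 = -0.416

-0.416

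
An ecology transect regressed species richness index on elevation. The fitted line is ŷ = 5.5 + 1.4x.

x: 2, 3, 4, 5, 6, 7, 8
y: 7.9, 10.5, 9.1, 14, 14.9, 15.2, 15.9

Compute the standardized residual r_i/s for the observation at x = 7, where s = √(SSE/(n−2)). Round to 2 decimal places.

x=2: ŷ = 5.5 + 1.4·2 = 8.3; r = 7.9 − 8.3 = -0.4
x=3: ŷ = 5.5 + 1.4·3 = 9.7; r = 10.5 − 9.7 = 0.8
x=4: ŷ = 5.5 + 1.4·4 = 11.1; r = 9.1 − 11.1 = -2
x=5: ŷ = 5.5 + 1.4·5 = 12.5; r = 14 − 12.5 = 1.5
x=6: ŷ = 5.5 + 1.4·6 = 13.9; r = 14.9 − 13.9 = 1
x=7: ŷ = 5.5 + 1.4·7 = 15.3; r = 15.2 − 15.3 = -0.1
x=8: ŷ = 5.5 + 1.4·8 = 16.7; r = 15.9 − 16.7 = -0.8
SSE = 0.16 + 0.64 + 4 + 2.25 + 1 + 0.01 + 0.64 = 8.7
s = √(8.7/5) = 1.31909
r/s = -0.1 / 1.31909 = -0.08

-0.08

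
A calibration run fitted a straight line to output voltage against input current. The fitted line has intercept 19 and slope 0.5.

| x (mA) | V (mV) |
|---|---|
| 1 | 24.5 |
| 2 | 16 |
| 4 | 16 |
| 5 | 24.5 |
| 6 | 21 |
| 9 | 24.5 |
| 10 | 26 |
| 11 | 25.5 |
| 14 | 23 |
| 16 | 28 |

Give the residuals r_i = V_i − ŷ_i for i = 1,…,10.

5, -4, -5, 3, -1, 1, 2, 1, -3, 1

x=1: ŷ = 19 + 0.5·1 = 19.5; r = 24.5 − 19.5 = 5
x=2: ŷ = 19 + 0.5·2 = 20; r = 16 − 20 = -4
x=4: ŷ = 19 + 0.5·4 = 21; r = 16 − 21 = -5
x=5: ŷ = 19 + 0.5·5 = 21.5; r = 24.5 − 21.5 = 3
x=6: ŷ = 19 + 0.5·6 = 22; r = 21 − 22 = -1
x=9: ŷ = 19 + 0.5·9 = 23.5; r = 24.5 − 23.5 = 1
x=10: ŷ = 19 + 0.5·10 = 24; r = 26 − 24 = 2
x=11: ŷ = 19 + 0.5·11 = 24.5; r = 25.5 − 24.5 = 1
x=14: ŷ = 19 + 0.5·14 = 26; r = 23 − 26 = -3
x=16: ŷ = 19 + 0.5·16 = 27; r = 28 − 27 = 1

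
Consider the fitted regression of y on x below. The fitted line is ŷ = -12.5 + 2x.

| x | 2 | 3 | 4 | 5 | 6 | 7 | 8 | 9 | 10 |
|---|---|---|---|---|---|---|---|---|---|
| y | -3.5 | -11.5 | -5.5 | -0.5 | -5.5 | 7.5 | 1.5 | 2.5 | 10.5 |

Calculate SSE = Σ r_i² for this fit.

SSE = 138

x=2: ŷ = -12.5 + 2·2 = -8.5; r = -3.5 − (-8.5) = 5
x=3: ŷ = -12.5 + 2·3 = -6.5; r = -11.5 − (-6.5) = -5
x=4: ŷ = -12.5 + 2·4 = -4.5; r = -5.5 − (-4.5) = -1
x=5: ŷ = -12.5 + 2·5 = -2.5; r = -0.5 − (-2.5) = 2
x=6: ŷ = -12.5 + 2·6 = -0.5; r = -5.5 − (-0.5) = -5
x=7: ŷ = -12.5 + 2·7 = 1.5; r = 7.5 − 1.5 = 6
x=8: ŷ = -12.5 + 2·8 = 3.5; r = 1.5 − 3.5 = -2
x=9: ŷ = -12.5 + 2·9 = 5.5; r = 2.5 − 5.5 = -3
x=10: ŷ = -12.5 + 2·10 = 7.5; r = 10.5 − 7.5 = 3
SSE = 25 + 25 + 1 + 4 + 25 + 36 + 4 + 9 + 9 = 138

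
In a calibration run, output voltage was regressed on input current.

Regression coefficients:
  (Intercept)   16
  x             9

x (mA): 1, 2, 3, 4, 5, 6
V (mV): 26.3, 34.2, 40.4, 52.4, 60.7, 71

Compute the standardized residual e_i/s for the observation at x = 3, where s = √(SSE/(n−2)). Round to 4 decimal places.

x=1: V̂ = 16 + 9·1 = 25; e = 26.3 − 25 = 1.3
x=2: V̂ = 16 + 9·2 = 34; e = 34.2 − 34 = 0.2
x=3: V̂ = 16 + 9·3 = 43; e = 40.4 − 43 = -2.6
x=4: V̂ = 16 + 9·4 = 52; e = 52.4 − 52 = 0.4
x=5: V̂ = 16 + 9·5 = 61; e = 60.7 − 61 = -0.3
x=6: V̂ = 16 + 9·6 = 70; e = 71 − 70 = 1
SSE = 1.69 + 0.04 + 6.76 + 0.16 + 0.09 + 1 = 9.74
s = √(9.74/4) = 1.56045
e/s = -2.6 / 1.56045 = -1.6662

-1.6662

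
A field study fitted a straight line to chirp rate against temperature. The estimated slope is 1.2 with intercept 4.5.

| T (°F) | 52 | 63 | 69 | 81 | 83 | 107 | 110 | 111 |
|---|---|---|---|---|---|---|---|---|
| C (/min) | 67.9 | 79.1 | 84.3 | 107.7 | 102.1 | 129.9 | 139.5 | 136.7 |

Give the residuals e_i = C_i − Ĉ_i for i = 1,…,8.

T=52: Ĉ = 4.5 + 1.2·52 = 66.9; e = 67.9 − 66.9 = 1
T=63: Ĉ = 4.5 + 1.2·63 = 80.1; e = 79.1 − 80.1 = -1
T=69: Ĉ = 4.5 + 1.2·69 = 87.3; e = 84.3 − 87.3 = -3
T=81: Ĉ = 4.5 + 1.2·81 = 101.7; e = 107.7 − 101.7 = 6
T=83: Ĉ = 4.5 + 1.2·83 = 104.1; e = 102.1 − 104.1 = -2
T=107: Ĉ = 4.5 + 1.2·107 = 132.9; e = 129.9 − 132.9 = -3
T=110: Ĉ = 4.5 + 1.2·110 = 136.5; e = 139.5 − 136.5 = 3
T=111: Ĉ = 4.5 + 1.2·111 = 137.7; e = 136.7 − 137.7 = -1

1, -1, -3, 6, -2, -3, 3, -1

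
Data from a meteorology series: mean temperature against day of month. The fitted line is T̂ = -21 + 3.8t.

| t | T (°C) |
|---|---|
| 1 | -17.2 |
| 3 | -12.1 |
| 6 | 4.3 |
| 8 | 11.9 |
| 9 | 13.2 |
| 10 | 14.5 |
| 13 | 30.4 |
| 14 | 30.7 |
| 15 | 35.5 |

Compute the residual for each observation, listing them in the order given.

t=1: T̂ = -21 + 3.8·1 = -17.2; e = -17.2 − (-17.2) = 0
t=3: T̂ = -21 + 3.8·3 = -9.6; e = -12.1 − (-9.6) = -2.5
t=6: T̂ = -21 + 3.8·6 = 1.8; e = 4.3 − 1.8 = 2.5
t=8: T̂ = -21 + 3.8·8 = 9.4; e = 11.9 − 9.4 = 2.5
t=9: T̂ = -21 + 3.8·9 = 13.2; e = 13.2 − 13.2 = 0
t=10: T̂ = -21 + 3.8·10 = 17; e = 14.5 − 17 = -2.5
t=13: T̂ = -21 + 3.8·13 = 28.4; e = 30.4 − 28.4 = 2
t=14: T̂ = -21 + 3.8·14 = 32.2; e = 30.7 − 32.2 = -1.5
t=15: T̂ = -21 + 3.8·15 = 36; e = 35.5 − 36 = -0.5

0, -2.5, 2.5, 2.5, 0, -2.5, 2, -1.5, -0.5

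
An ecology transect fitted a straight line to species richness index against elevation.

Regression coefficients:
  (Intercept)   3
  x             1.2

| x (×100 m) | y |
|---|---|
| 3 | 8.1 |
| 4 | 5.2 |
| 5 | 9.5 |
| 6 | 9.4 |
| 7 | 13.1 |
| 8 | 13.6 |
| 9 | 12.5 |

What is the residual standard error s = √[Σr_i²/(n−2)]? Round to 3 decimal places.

x=3: ŷ = 3 + 1.2·3 = 6.6; r = 8.1 − 6.6 = 1.5
x=4: ŷ = 3 + 1.2·4 = 7.8; r = 5.2 − 7.8 = -2.6
x=5: ŷ = 3 + 1.2·5 = 9; r = 9.5 − 9 = 0.5
x=6: ŷ = 3 + 1.2·6 = 10.2; r = 9.4 − 10.2 = -0.8
x=7: ŷ = 3 + 1.2·7 = 11.4; r = 13.1 − 11.4 = 1.7
x=8: ŷ = 3 + 1.2·8 = 12.6; r = 13.6 − 12.6 = 1
x=9: ŷ = 3 + 1.2·9 = 13.8; r = 12.5 − 13.8 = -1.3
SSE = 2.25 + 6.76 + 0.25 + 0.64 + 2.89 + 1 + 1.69 = 15.48
s = √(15.48/5) = √3.096 ≈ 1.760

s = 1.760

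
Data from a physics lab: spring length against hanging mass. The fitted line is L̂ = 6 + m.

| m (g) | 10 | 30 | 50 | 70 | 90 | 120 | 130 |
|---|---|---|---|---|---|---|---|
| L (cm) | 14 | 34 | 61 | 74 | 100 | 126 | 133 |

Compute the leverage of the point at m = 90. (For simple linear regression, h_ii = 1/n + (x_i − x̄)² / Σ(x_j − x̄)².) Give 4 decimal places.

h = 0.1714

m̄ = (10 + 30 + 50 + 70 + 90 + 120 + 130)/7 = 71.4286
Σ(m − m̄)² = 3773.47 + 1716.33 + 459.184 + 2.04082 + 344.898 + 2359.18 + 3430.61 = 12085.7
h = 1/7 + (18.5714)²/12085.7 = 0.142857 + 0.0285377 = 0.1714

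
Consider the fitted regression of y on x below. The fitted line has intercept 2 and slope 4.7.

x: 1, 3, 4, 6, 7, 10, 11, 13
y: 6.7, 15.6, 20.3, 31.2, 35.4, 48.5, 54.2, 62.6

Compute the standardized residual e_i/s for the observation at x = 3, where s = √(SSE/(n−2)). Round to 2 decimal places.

x=1: ŷ = 2 + 4.7·1 = 6.7; e = 6.7 − 6.7 = 0
x=3: ŷ = 2 + 4.7·3 = 16.1; e = 15.6 − 16.1 = -0.5
x=4: ŷ = 2 + 4.7·4 = 20.8; e = 20.3 − 20.8 = -0.5
x=6: ŷ = 2 + 4.7·6 = 30.2; e = 31.2 − 30.2 = 1
x=7: ŷ = 2 + 4.7·7 = 34.9; e = 35.4 − 34.9 = 0.5
x=10: ŷ = 2 + 4.7·10 = 49; e = 48.5 − 49 = -0.5
x=11: ŷ = 2 + 4.7·11 = 53.7; e = 54.2 − 53.7 = 0.5
x=13: ŷ = 2 + 4.7·13 = 63.1; e = 62.6 − 63.1 = -0.5
SSE = 0 + 0.25 + 0.25 + 1 + 0.25 + 0.25 + 0.25 + 0.25 = 2.5
s = √(2.5/6) = 0.645497
e/s = -0.5 / 0.645497 = -0.77

-0.77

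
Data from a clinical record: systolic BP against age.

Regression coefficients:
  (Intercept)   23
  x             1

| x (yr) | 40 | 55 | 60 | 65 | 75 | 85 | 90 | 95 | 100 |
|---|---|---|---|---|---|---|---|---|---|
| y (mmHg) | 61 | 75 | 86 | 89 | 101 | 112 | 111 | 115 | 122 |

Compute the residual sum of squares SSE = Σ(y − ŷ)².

x=40: ŷ = 23 + 40 = 63; e = 61 − 63 = -2
x=55: ŷ = 23 + 55 = 78; e = 75 − 78 = -3
x=60: ŷ = 23 + 60 = 83; e = 86 − 83 = 3
x=65: ŷ = 23 + 65 = 88; e = 89 − 88 = 1
x=75: ŷ = 23 + 75 = 98; e = 101 − 98 = 3
x=85: ŷ = 23 + 85 = 108; e = 112 − 108 = 4
x=90: ŷ = 23 + 90 = 113; e = 111 − 113 = -2
x=95: ŷ = 23 + 95 = 118; e = 115 − 118 = -3
x=100: ŷ = 23 + 100 = 123; e = 122 − 123 = -1
SSE = 4 + 9 + 9 + 1 + 9 + 16 + 4 + 9 + 1 = 62

SSE = 62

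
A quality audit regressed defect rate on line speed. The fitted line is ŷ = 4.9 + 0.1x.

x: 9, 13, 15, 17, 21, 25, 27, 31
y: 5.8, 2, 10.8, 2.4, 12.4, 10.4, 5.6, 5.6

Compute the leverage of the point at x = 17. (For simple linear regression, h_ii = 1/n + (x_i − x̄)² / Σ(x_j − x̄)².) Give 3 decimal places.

x̄ = (9 + 13 + 15 + 17 + 21 + 25 + 27 + 31)/8 = 19.75
Σ(x − x̄)² = 115.562 + 45.5625 + 22.5625 + 7.5625 + 1.5625 + 27.5625 + 52.5625 + 126.562 = 399.5
h = 1/8 + (-2.75)²/399.5 = 0.125 + 0.0189299 = 0.144

h = 0.144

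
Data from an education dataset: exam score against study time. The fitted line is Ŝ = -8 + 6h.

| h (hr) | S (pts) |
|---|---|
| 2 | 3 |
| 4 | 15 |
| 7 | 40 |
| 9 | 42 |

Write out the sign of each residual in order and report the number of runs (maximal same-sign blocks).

3 runs

h=2: Ŝ = -8 + 6·2 = 4; r = 3 − 4 = -1
h=4: Ŝ = -8 + 6·4 = 16; r = 15 − 16 = -1
h=7: Ŝ = -8 + 6·7 = 34; r = 40 − 34 = 6
h=9: Ŝ = -8 + 6·9 = 46; r = 42 − 46 = -4
Signs: − − + −
Runs: −×2, +×1, −×1 → 3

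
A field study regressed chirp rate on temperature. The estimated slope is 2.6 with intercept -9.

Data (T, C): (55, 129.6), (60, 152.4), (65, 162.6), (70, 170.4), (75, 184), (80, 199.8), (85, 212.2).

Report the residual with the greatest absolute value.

e = 5.4

T=55: Ĉ = -9 + 2.6·55 = 134; e = 129.6 − 134 = -4.4
T=60: Ĉ = -9 + 2.6·60 = 147; e = 152.4 − 147 = 5.4
T=65: Ĉ = -9 + 2.6·65 = 160; e = 162.6 − 160 = 2.6
T=70: Ĉ = -9 + 2.6·70 = 173; e = 170.4 − 173 = -2.6
T=75: Ĉ = -9 + 2.6·75 = 186; e = 184 − 186 = -2
T=80: Ĉ = -9 + 2.6·80 = 199; e = 199.8 − 199 = 0.8
T=85: Ĉ = -9 + 2.6·85 = 212; e = 212.2 − 212 = 0.2
Largest |e| is 5.4 at T = 60, residual 5.4.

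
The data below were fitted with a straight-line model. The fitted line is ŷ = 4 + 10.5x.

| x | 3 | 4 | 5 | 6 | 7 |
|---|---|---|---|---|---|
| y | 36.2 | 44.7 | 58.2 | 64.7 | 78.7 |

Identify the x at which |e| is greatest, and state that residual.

x=3: ŷ = 4 + 10.5·3 = 35.5; e = 36.2 − 35.5 = 0.7
x=4: ŷ = 4 + 10.5·4 = 46; e = 44.7 − 46 = -1.3
x=5: ŷ = 4 + 10.5·5 = 56.5; e = 58.2 − 56.5 = 1.7
x=6: ŷ = 4 + 10.5·6 = 67; e = 64.7 − 67 = -2.3
x=7: ŷ = 4 + 10.5·7 = 77.5; e = 78.7 − 77.5 = 1.2
Largest |e| is 2.3 at x = 6, residual -2.3.

x = 6, e = -2.3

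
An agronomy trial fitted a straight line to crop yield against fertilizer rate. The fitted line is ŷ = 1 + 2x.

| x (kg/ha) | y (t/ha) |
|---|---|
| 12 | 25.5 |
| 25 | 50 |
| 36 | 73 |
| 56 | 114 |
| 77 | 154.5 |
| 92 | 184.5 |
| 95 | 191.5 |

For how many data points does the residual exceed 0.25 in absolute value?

6

x=12: ŷ = 1 + 2·12 = 25; r = 25.5 − 25 = 0.5
x=25: ŷ = 1 + 2·25 = 51; r = 50 − 51 = -1
x=36: ŷ = 1 + 2·36 = 73; r = 73 − 73 = 0
x=56: ŷ = 1 + 2·56 = 113; r = 114 − 113 = 1
x=77: ŷ = 1 + 2·77 = 155; r = 154.5 − 155 = -0.5
x=92: ŷ = 1 + 2·92 = 185; r = 184.5 − 185 = -0.5
x=95: ŷ = 1 + 2·95 = 191; r = 191.5 − 191 = 0.5
|r| > 0.25: x=12 (|r|=0.5), x=25 (|r|=1), x=56 (|r|=1), x=77 (|r|=0.5), x=92 (|r|=0.5), x=95 (|r|=0.5) → 6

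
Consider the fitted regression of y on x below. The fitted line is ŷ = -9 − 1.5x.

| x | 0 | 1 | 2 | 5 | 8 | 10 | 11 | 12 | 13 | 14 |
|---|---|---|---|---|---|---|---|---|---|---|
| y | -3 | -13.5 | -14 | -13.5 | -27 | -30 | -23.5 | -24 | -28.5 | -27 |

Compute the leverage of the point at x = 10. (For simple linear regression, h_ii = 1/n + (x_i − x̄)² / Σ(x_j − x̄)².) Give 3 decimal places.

x̄ = (0 + 1 + 2 + 5 + 8 + 10 + 11 + 12 + 13 + 14)/10 = 7.6
Σ(x − x̄)² = 57.76 + 43.56 + 31.36 + 6.76 + 0.16 + 5.76 + 11.56 + 19.36 + 29.16 + 40.96 = 246.4
h = 1/10 + (2.4)²/246.4 = 0.1 + 0.0233766 = 0.123

h = 0.123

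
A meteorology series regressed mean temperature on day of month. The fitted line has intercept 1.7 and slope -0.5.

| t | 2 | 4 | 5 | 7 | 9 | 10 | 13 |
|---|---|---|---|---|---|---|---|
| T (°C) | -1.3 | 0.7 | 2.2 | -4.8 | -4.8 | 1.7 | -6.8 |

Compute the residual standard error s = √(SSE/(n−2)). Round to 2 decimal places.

t=2: ŷ = 1.7 − 0.5·2 = 0.7; e = -1.3 − 0.7 = -2
t=4: ŷ = 1.7 − 0.5·4 = -0.3; e = 0.7 − (-0.3) = 1
t=5: ŷ = 1.7 − 0.5·5 = -0.8; e = 2.2 − (-0.8) = 3
t=7: ŷ = 1.7 − 0.5·7 = -1.8; e = -4.8 − (-1.8) = -3
t=9: ŷ = 1.7 − 0.5·9 = -2.8; e = -4.8 − (-2.8) = -2
t=10: ŷ = 1.7 − 0.5·10 = -3.3; e = 1.7 − (-3.3) = 5
t=13: ŷ = 1.7 − 0.5·13 = -4.8; e = -6.8 − (-4.8) = -2
SSE = 4 + 1 + 9 + 9 + 4 + 25 + 4 = 56
s = √(56/5) = √11.2 ≈ 3.35

s = 3.35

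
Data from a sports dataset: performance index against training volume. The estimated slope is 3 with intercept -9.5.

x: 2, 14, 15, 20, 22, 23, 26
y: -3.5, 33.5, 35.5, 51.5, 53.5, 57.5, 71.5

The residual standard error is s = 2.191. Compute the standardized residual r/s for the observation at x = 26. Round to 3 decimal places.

1.369

ŷ = -9.5 + 3·26 = 68.5
r = 71.5 − 68.5 = 3
r/s = 3 / 2.191 = 1.369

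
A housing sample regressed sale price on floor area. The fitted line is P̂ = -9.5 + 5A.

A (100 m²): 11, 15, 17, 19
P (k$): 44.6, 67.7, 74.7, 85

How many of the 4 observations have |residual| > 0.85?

A=11: P̂ = -9.5 + 5·11 = 45.5; e = 44.6 − 45.5 = -0.9
A=15: P̂ = -9.5 + 5·15 = 65.5; e = 67.7 − 65.5 = 2.2
A=17: P̂ = -9.5 + 5·17 = 75.5; e = 74.7 − 75.5 = -0.8
A=19: P̂ = -9.5 + 5·19 = 85.5; e = 85 − 85.5 = -0.5
|e| > 0.85: A=11 (|e|=0.9), A=15 (|e|=2.2) → 2

2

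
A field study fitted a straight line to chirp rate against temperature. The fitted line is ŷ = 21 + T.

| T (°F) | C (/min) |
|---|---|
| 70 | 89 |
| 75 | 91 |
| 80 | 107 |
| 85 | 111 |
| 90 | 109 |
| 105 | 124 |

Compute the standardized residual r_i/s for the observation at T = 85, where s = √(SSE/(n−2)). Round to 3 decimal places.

T=70: ŷ = 21 + 70 = 91; r = 89 − 91 = -2
T=75: ŷ = 21 + 75 = 96; r = 91 − 96 = -5
T=80: ŷ = 21 + 80 = 101; r = 107 − 101 = 6
T=85: ŷ = 21 + 85 = 106; r = 111 − 106 = 5
T=90: ŷ = 21 + 90 = 111; r = 109 − 111 = -2
T=105: ŷ = 21 + 105 = 126; r = 124 − 126 = -2
SSE = 4 + 25 + 36 + 25 + 4 + 4 = 98
s = √(98/4) = 4.94975
r/s = 5 / 4.94975 = 1.010

1.010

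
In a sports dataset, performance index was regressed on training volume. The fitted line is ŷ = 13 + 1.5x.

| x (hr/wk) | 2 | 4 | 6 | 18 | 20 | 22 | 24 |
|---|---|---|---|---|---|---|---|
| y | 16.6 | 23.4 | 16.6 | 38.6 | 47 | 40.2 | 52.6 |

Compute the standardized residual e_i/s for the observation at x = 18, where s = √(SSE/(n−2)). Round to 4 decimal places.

x=2: ŷ = 13 + 1.5·2 = 16; e = 16.6 − 16 = 0.6
x=4: ŷ = 13 + 1.5·4 = 19; e = 23.4 − 19 = 4.4
x=6: ŷ = 13 + 1.5·6 = 22; e = 16.6 − 22 = -5.4
x=18: ŷ = 13 + 1.5·18 = 40; e = 38.6 − 40 = -1.4
x=20: ŷ = 13 + 1.5·20 = 43; e = 47 − 43 = 4
x=22: ŷ = 13 + 1.5·22 = 46; e = 40.2 − 46 = -5.8
x=24: ŷ = 13 + 1.5·24 = 49; e = 52.6 − 49 = 3.6
SSE = 0.36 + 19.36 + 29.16 + 1.96 + 16 + 33.64 + 12.96 = 113.44
s = √(113.44/5) = 4.76319
e/s = -1.4 / 4.76319 = -0.2939

-0.2939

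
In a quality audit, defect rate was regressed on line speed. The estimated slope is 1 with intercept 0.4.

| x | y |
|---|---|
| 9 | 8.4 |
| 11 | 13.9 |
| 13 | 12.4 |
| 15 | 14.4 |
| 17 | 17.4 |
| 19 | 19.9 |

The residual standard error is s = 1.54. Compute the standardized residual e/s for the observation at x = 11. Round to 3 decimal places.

1.623

ŷ = 0.4 + 11 = 11.4
e = 13.9 − 11.4 = 2.5
e/s = 2.5 / 1.54 = 1.623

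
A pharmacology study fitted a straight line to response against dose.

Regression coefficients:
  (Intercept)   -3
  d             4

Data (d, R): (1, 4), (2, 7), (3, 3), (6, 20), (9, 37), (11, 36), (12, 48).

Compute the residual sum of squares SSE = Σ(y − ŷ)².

SSE = 100

d=1: ŷ = -3 + 4·1 = 1; e = 4 − 1 = 3
d=2: ŷ = -3 + 4·2 = 5; e = 7 − 5 = 2
d=3: ŷ = -3 + 4·3 = 9; e = 3 − 9 = -6
d=6: ŷ = -3 + 4·6 = 21; e = 20 − 21 = -1
d=9: ŷ = -3 + 4·9 = 33; e = 37 − 33 = 4
d=11: ŷ = -3 + 4·11 = 41; e = 36 − 41 = -5
d=12: ŷ = -3 + 4·12 = 45; e = 48 − 45 = 3
SSE = 9 + 4 + 36 + 1 + 16 + 25 + 9 = 100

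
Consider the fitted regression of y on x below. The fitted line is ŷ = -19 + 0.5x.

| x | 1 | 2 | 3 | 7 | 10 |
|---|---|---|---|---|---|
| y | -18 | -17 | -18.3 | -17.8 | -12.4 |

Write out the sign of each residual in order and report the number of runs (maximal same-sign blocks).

3 runs

x=1: ŷ = -19 + 0.5·1 = -18.5; e = -18 − (-18.5) = 0.5
x=2: ŷ = -19 + 0.5·2 = -18; e = -17 − (-18) = 1
x=3: ŷ = -19 + 0.5·3 = -17.5; e = -18.3 − (-17.5) = -0.8
x=7: ŷ = -19 + 0.5·7 = -15.5; e = -17.8 − (-15.5) = -2.3
x=10: ŷ = -19 + 0.5·10 = -14; e = -12.4 − (-14) = 1.6
Signs: + + − − +
Runs: +×2, −×2, +×1 → 3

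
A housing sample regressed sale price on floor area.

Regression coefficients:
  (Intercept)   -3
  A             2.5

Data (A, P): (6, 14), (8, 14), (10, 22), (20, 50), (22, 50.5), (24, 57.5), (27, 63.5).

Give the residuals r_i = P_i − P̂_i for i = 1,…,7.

A=6: P̂ = -3 + 2.5·6 = 12; r = 14 − 12 = 2
A=8: P̂ = -3 + 2.5·8 = 17; r = 14 − 17 = -3
A=10: P̂ = -3 + 2.5·10 = 22; r = 22 − 22 = 0
A=20: P̂ = -3 + 2.5·20 = 47; r = 50 − 47 = 3
A=22: P̂ = -3 + 2.5·22 = 52; r = 50.5 − 52 = -1.5
A=24: P̂ = -3 + 2.5·24 = 57; r = 57.5 − 57 = 0.5
A=27: P̂ = -3 + 2.5·27 = 64.5; r = 63.5 − 64.5 = -1

2, -3, 0, 3, -1.5, 0.5, -1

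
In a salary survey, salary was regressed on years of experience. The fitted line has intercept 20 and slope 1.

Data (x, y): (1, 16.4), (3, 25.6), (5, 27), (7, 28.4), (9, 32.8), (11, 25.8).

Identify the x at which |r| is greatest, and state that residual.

x=1: ŷ = 20 + 1 = 21; r = 16.4 − 21 = -4.6
x=3: ŷ = 20 + 3 = 23; r = 25.6 − 23 = 2.6
x=5: ŷ = 20 + 5 = 25; r = 27 − 25 = 2
x=7: ŷ = 20 + 7 = 27; r = 28.4 − 27 = 1.4
x=9: ŷ = 20 + 9 = 29; r = 32.8 − 29 = 3.8
x=11: ŷ = 20 + 11 = 31; r = 25.8 − 31 = -5.2
Largest |r| is 5.2 at x = 11, residual -5.2.

x = 11, r = -5.2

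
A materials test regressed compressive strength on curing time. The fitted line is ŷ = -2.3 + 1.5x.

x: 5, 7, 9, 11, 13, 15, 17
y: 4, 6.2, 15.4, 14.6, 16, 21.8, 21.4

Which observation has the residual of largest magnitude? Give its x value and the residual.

x = 9, e = 4.2

x=5: ŷ = -2.3 + 1.5·5 = 5.2; e = 4 − 5.2 = -1.2
x=7: ŷ = -2.3 + 1.5·7 = 8.2; e = 6.2 − 8.2 = -2
x=9: ŷ = -2.3 + 1.5·9 = 11.2; e = 15.4 − 11.2 = 4.2
x=11: ŷ = -2.3 + 1.5·11 = 14.2; e = 14.6 − 14.2 = 0.4
x=13: ŷ = -2.3 + 1.5·13 = 17.2; e = 16 − 17.2 = -1.2
x=15: ŷ = -2.3 + 1.5·15 = 20.2; e = 21.8 − 20.2 = 1.6
x=17: ŷ = -2.3 + 1.5·17 = 23.2; e = 21.4 − 23.2 = -1.8
Largest |e| is 4.2 at x = 9, residual 4.2.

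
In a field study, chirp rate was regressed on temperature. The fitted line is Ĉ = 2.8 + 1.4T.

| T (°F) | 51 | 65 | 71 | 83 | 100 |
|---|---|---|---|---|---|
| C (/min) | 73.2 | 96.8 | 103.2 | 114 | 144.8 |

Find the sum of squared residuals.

SSE = 40

T=51: Ĉ = 2.8 + 1.4·51 = 74.2; r = 73.2 − 74.2 = -1
T=65: Ĉ = 2.8 + 1.4·65 = 93.8; r = 96.8 − 93.8 = 3
T=71: Ĉ = 2.8 + 1.4·71 = 102.2; r = 103.2 − 102.2 = 1
T=83: Ĉ = 2.8 + 1.4·83 = 119; r = 114 − 119 = -5
T=100: Ĉ = 2.8 + 1.4·100 = 142.8; r = 144.8 − 142.8 = 2
SSE = 1 + 9 + 1 + 25 + 4 = 40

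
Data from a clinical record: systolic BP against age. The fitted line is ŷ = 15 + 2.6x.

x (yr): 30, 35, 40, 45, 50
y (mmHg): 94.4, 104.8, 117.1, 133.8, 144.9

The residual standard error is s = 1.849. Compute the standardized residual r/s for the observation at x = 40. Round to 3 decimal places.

-1.028

ŷ = 15 + 2.6·40 = 119
r = 117.1 − 119 = -1.9
r/s = -1.9 / 1.849 = -1.028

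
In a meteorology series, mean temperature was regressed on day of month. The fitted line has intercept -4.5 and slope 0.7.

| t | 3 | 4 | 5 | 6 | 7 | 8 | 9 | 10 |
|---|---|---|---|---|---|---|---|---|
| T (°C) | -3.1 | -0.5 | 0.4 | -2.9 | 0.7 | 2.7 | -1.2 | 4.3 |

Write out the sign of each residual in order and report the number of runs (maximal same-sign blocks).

6 runs

t=3: ŷ = -4.5 + 0.7·3 = -2.4; e = -3.1 − (-2.4) = -0.7
t=4: ŷ = -4.5 + 0.7·4 = -1.7; e = -0.5 − (-1.7) = 1.2
t=5: ŷ = -4.5 + 0.7·5 = -1; e = 0.4 − (-1) = 1.4
t=6: ŷ = -4.5 + 0.7·6 = -0.3; e = -2.9 − (-0.3) = -2.6
t=7: ŷ = -4.5 + 0.7·7 = 0.4; e = 0.7 − 0.4 = 0.3
t=8: ŷ = -4.5 + 0.7·8 = 1.1; e = 2.7 − 1.1 = 1.6
t=9: ŷ = -4.5 + 0.7·9 = 1.8; e = -1.2 − 1.8 = -3
t=10: ŷ = -4.5 + 0.7·10 = 2.5; e = 4.3 − 2.5 = 1.8
Signs: − + + − + + − +
Runs: −×1, +×2, −×1, +×2, −×1, +×1 → 6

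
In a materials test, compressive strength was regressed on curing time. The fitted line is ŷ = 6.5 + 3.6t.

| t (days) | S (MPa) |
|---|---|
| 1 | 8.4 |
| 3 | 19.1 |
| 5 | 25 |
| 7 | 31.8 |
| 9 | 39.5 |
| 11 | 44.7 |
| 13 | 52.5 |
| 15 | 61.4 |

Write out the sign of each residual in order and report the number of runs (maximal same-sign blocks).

t=1: ŷ = 6.5 + 3.6·1 = 10.1; r = 8.4 − 10.1 = -1.7
t=3: ŷ = 6.5 + 3.6·3 = 17.3; r = 19.1 − 17.3 = 1.8
t=5: ŷ = 6.5 + 3.6·5 = 24.5; r = 25 − 24.5 = 0.5
t=7: ŷ = 6.5 + 3.6·7 = 31.7; r = 31.8 − 31.7 = 0.1
t=9: ŷ = 6.5 + 3.6·9 = 38.9; r = 39.5 − 38.9 = 0.6
t=11: ŷ = 6.5 + 3.6·11 = 46.1; r = 44.7 − 46.1 = -1.4
t=13: ŷ = 6.5 + 3.6·13 = 53.3; r = 52.5 − 53.3 = -0.8
t=15: ŷ = 6.5 + 3.6·15 = 60.5; r = 61.4 − 60.5 = 0.9
Signs: − + + + + − − +
Runs: −×1, +×4, −×2, +×1 → 4

4 runs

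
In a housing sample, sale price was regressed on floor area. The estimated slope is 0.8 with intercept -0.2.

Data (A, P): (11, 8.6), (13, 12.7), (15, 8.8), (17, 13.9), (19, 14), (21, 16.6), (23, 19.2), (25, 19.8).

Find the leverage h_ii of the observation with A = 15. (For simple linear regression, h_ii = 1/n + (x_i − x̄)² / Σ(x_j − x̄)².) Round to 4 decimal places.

h = 0.1786

Ā = (11 + 13 + 15 + 17 + 19 + 21 + 23 + 25)/8 = 18
Σ(A − Ā)² = 49 + 25 + 9 + 1 + 1 + 9 + 25 + 49 = 168
h = 1/8 + (-3)²/168 = 0.125 + 0.0535714 = 0.1786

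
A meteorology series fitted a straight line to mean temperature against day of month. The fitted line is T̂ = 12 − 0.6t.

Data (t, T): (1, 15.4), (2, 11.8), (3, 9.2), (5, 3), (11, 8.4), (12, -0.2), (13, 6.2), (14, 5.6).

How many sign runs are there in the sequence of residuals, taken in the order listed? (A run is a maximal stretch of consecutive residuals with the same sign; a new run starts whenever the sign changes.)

5 runs

t=1: T̂ = 12 − 0.6·1 = 11.4; r = 15.4 − 11.4 = 4
t=2: T̂ = 12 − 0.6·2 = 10.8; r = 11.8 − 10.8 = 1
t=3: T̂ = 12 − 0.6·3 = 10.2; r = 9.2 − 10.2 = -1
t=5: T̂ = 12 − 0.6·5 = 9; r = 3 − 9 = -6
t=11: T̂ = 12 − 0.6·11 = 5.4; r = 8.4 − 5.4 = 3
t=12: T̂ = 12 − 0.6·12 = 4.8; r = -0.2 − 4.8 = -5
t=13: T̂ = 12 − 0.6·13 = 4.2; r = 6.2 − 4.2 = 2
t=14: T̂ = 12 − 0.6·14 = 3.6; r = 5.6 − 3.6 = 2
Signs: + + − − + − + +
Runs: +×2, −×2, +×1, −×1, +×2 → 5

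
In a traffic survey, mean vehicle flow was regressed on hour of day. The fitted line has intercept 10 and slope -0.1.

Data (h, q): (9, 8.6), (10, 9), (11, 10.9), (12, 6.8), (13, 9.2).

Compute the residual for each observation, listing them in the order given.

h=9: q̂ = 10 − 0.1·9 = 9.1; r = 8.6 − 9.1 = -0.5
h=10: q̂ = 10 − 0.1·10 = 9; r = 9 − 9 = 0
h=11: q̂ = 10 − 0.1·11 = 8.9; r = 10.9 − 8.9 = 2
h=12: q̂ = 10 − 0.1·12 = 8.8; r = 6.8 − 8.8 = -2
h=13: q̂ = 10 − 0.1·13 = 8.7; r = 9.2 − 8.7 = 0.5

-0.5, 0, 2, -2, 0.5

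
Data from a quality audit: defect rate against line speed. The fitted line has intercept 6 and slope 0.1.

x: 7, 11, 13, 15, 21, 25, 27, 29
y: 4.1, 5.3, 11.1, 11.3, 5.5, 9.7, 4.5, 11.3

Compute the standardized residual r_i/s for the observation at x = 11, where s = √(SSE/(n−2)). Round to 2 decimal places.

x=7: ŷ = 6 + 0.1·7 = 6.7; r = 4.1 − 6.7 = -2.6
x=11: ŷ = 6 + 0.1·11 = 7.1; r = 5.3 − 7.1 = -1.8
x=13: ŷ = 6 + 0.1·13 = 7.3; r = 11.1 − 7.3 = 3.8
x=15: ŷ = 6 + 0.1·15 = 7.5; r = 11.3 − 7.5 = 3.8
x=21: ŷ = 6 + 0.1·21 = 8.1; r = 5.5 − 8.1 = -2.6
x=25: ŷ = 6 + 0.1·25 = 8.5; r = 9.7 − 8.5 = 1.2
x=27: ŷ = 6 + 0.1·27 = 8.7; r = 4.5 − 8.7 = -4.2
x=29: ŷ = 6 + 0.1·29 = 8.9; r = 11.3 − 8.9 = 2.4
SSE = 6.76 + 3.24 + 14.44 + 14.44 + 6.76 + 1.44 + 17.64 + 5.76 = 70.48
s = √(70.48/6) = 3.42734
r/s = -1.8 / 3.42734 = -0.53

-0.53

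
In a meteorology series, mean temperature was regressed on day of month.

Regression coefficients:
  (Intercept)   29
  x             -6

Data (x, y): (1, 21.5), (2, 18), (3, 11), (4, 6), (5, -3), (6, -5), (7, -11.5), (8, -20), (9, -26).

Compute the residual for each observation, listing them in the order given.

-1.5, 1, 0, 1, -2, 2, 1.5, -1, -1

x=1: ŷ = 29 − 6·1 = 23; e = 21.5 − 23 = -1.5
x=2: ŷ = 29 − 6·2 = 17; e = 18 − 17 = 1
x=3: ŷ = 29 − 6·3 = 11; e = 11 − 11 = 0
x=4: ŷ = 29 − 6·4 = 5; e = 6 − 5 = 1
x=5: ŷ = 29 − 6·5 = -1; e = -3 − (-1) = -2
x=6: ŷ = 29 − 6·6 = -7; e = -5 − (-7) = 2
x=7: ŷ = 29 − 6·7 = -13; e = -11.5 − (-13) = 1.5
x=8: ŷ = 29 − 6·8 = -19; e = -20 − (-19) = -1
x=9: ŷ = 29 − 6·9 = -25; e = -26 − (-25) = -1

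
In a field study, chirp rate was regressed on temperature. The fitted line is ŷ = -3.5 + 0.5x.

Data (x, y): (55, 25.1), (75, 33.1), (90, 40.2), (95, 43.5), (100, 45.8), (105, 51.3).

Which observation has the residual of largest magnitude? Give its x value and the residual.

x = 105, e = 2.3

x=55: ŷ = -3.5 + 0.5·55 = 24; e = 25.1 − 24 = 1.1
x=75: ŷ = -3.5 + 0.5·75 = 34; e = 33.1 − 34 = -0.9
x=90: ŷ = -3.5 + 0.5·90 = 41.5; e = 40.2 − 41.5 = -1.3
x=95: ŷ = -3.5 + 0.5·95 = 44; e = 43.5 − 44 = -0.5
x=100: ŷ = -3.5 + 0.5·100 = 46.5; e = 45.8 − 46.5 = -0.7
x=105: ŷ = -3.5 + 0.5·105 = 49; e = 51.3 − 49 = 2.3
Largest |e| is 2.3 at x = 105, residual 2.3.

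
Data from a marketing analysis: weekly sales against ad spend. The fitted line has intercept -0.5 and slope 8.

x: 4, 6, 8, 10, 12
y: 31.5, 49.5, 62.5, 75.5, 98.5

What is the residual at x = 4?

ŷ = -0.5 + 8·4 = 31.5
e = 31.5 − 31.5 = 0

e = 0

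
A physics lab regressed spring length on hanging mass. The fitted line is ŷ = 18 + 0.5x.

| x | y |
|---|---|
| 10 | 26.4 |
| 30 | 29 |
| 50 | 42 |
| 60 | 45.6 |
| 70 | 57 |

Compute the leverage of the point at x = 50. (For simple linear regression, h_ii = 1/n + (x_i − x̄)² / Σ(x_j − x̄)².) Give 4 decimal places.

h = 0.2155

x̄ = (10 + 30 + 50 + 60 + 70)/5 = 44
Σ(x − x̄)² = 1156 + 196 + 36 + 256 + 676 = 2320
h = 1/5 + (6)²/2320 = 0.2 + 0.0155172 = 0.2155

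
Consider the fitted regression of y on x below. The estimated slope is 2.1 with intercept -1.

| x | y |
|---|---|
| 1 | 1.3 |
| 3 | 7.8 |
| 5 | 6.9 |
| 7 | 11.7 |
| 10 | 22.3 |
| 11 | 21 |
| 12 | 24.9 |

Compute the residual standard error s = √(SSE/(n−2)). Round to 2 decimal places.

s = 2.19

x=1: ŷ = -1 + 2.1·1 = 1.1; e = 1.3 − 1.1 = 0.2
x=3: ŷ = -1 + 2.1·3 = 5.3; e = 7.8 − 5.3 = 2.5
x=5: ŷ = -1 + 2.1·5 = 9.5; e = 6.9 − 9.5 = -2.6
x=7: ŷ = -1 + 2.1·7 = 13.7; e = 11.7 − 13.7 = -2
x=10: ŷ = -1 + 2.1·10 = 20; e = 22.3 − 20 = 2.3
x=11: ŷ = -1 + 2.1·11 = 22.1; e = 21 − 22.1 = -1.1
x=12: ŷ = -1 + 2.1·12 = 24.2; e = 24.9 − 24.2 = 0.7
SSE = 0.04 + 6.25 + 6.76 + 4 + 5.29 + 1.21 + 0.49 = 24.04
s = √(24.04/5) = √4.808 ≈ 2.19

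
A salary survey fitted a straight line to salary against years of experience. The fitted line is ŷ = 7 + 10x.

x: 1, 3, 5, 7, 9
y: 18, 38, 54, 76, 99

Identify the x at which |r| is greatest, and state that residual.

x = 5, r = -3

x=1: ŷ = 7 + 10·1 = 17; r = 18 − 17 = 1
x=3: ŷ = 7 + 10·3 = 37; r = 38 − 37 = 1
x=5: ŷ = 7 + 10·5 = 57; r = 54 − 57 = -3
x=7: ŷ = 7 + 10·7 = 77; r = 76 − 77 = -1
x=9: ŷ = 7 + 10·9 = 97; r = 99 − 97 = 2
Largest |r| is 3 at x = 5, residual -3.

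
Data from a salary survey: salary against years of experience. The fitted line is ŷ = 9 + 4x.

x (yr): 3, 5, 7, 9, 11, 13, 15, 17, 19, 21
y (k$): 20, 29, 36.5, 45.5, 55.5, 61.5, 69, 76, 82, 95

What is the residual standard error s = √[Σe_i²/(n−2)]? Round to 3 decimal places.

s = 1.658

x=3: ŷ = 9 + 4·3 = 21; e = 20 − 21 = -1
x=5: ŷ = 9 + 4·5 = 29; e = 29 − 29 = 0
x=7: ŷ = 9 + 4·7 = 37; e = 36.5 − 37 = -0.5
x=9: ŷ = 9 + 4·9 = 45; e = 45.5 − 45 = 0.5
x=11: ŷ = 9 + 4·11 = 53; e = 55.5 − 53 = 2.5
x=13: ŷ = 9 + 4·13 = 61; e = 61.5 − 61 = 0.5
x=15: ŷ = 9 + 4·15 = 69; e = 69 − 69 = 0
x=17: ŷ = 9 + 4·17 = 77; e = 76 − 77 = -1
x=19: ŷ = 9 + 4·19 = 85; e = 82 − 85 = -3
x=21: ŷ = 9 + 4·21 = 93; e = 95 − 93 = 2
SSE = 1 + 0 + 0.25 + 0.25 + 6.25 + 0.25 + 0 + 1 + 9 + 4 = 22
s = √(22/8) = √2.75 ≈ 1.658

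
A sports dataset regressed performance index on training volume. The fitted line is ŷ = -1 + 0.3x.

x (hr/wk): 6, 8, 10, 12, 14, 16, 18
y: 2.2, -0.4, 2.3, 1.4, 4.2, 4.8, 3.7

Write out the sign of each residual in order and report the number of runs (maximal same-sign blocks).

6 runs

x=6: ŷ = -1 + 0.3·6 = 0.8; e = 2.2 − 0.8 = 1.4
x=8: ŷ = -1 + 0.3·8 = 1.4; e = -0.4 − 1.4 = -1.8
x=10: ŷ = -1 + 0.3·10 = 2; e = 2.3 − 2 = 0.3
x=12: ŷ = -1 + 0.3·12 = 2.6; e = 1.4 − 2.6 = -1.2
x=14: ŷ = -1 + 0.3·14 = 3.2; e = 4.2 − 3.2 = 1
x=16: ŷ = -1 + 0.3·16 = 3.8; e = 4.8 − 3.8 = 1
x=18: ŷ = -1 + 0.3·18 = 4.4; e = 3.7 − 4.4 = -0.7
Signs: + − + − + + −
Runs: +×1, −×1, +×1, −×1, +×2, −×1 → 6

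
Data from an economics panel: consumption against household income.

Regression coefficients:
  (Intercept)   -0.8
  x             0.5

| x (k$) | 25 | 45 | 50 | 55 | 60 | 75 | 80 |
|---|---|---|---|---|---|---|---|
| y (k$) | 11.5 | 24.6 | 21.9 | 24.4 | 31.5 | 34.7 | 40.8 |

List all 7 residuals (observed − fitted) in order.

-0.2, 2.9, -2.3, -2.3, 2.3, -2, 1.6

x=25: ŷ = -0.8 + 0.5·25 = 11.7; e = 11.5 − 11.7 = -0.2
x=45: ŷ = -0.8 + 0.5·45 = 21.7; e = 24.6 − 21.7 = 2.9
x=50: ŷ = -0.8 + 0.5·50 = 24.2; e = 21.9 − 24.2 = -2.3
x=55: ŷ = -0.8 + 0.5·55 = 26.7; e = 24.4 − 26.7 = -2.3
x=60: ŷ = -0.8 + 0.5·60 = 29.2; e = 31.5 − 29.2 = 2.3
x=75: ŷ = -0.8 + 0.5·75 = 36.7; e = 34.7 − 36.7 = -2
x=80: ŷ = -0.8 + 0.5·80 = 39.2; e = 40.8 − 39.2 = 1.6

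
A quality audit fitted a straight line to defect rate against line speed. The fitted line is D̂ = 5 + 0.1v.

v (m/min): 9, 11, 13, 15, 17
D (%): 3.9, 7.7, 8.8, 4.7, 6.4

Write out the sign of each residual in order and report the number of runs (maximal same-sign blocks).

v=9: D̂ = 5 + 0.1·9 = 5.9; r = 3.9 − 5.9 = -2
v=11: D̂ = 5 + 0.1·11 = 6.1; r = 7.7 − 6.1 = 1.6
v=13: D̂ = 5 + 0.1·13 = 6.3; r = 8.8 − 6.3 = 2.5
v=15: D̂ = 5 + 0.1·15 = 6.5; r = 4.7 − 6.5 = -1.8
v=17: D̂ = 5 + 0.1·17 = 6.7; r = 6.4 − 6.7 = -0.3
Signs: − + + − −
Runs: −×1, +×2, −×2 → 3

3 runs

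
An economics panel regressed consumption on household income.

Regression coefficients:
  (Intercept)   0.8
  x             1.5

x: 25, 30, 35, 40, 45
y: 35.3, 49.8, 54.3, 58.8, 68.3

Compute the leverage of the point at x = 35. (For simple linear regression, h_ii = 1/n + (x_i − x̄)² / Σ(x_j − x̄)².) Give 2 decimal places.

h = 0.20

x̄ = (25 + 30 + 35 + 40 + 45)/5 = 35
Σ(x − x̄)² = 100 + 25 + 0 + 25 + 100 = 250
h = 1/5 + (0)²/250 = 0.2 + 0 = 0.20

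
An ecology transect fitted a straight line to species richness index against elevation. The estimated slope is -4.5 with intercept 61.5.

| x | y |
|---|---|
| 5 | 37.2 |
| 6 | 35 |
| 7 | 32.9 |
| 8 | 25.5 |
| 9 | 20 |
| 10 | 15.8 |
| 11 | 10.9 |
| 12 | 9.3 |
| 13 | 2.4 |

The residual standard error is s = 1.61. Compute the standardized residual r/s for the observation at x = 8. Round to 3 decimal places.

0.000

ŷ = 61.5 − 4.5·8 = 25.5
r = 25.5 − 25.5 = 0
r/s = 0 / 1.61 = 0.000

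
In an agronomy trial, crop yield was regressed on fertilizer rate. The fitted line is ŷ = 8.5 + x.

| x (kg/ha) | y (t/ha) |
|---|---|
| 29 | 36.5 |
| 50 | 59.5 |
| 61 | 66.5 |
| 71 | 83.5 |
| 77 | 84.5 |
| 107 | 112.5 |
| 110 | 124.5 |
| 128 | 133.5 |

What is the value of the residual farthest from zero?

e = 6

x=29: ŷ = 8.5 + 29 = 37.5; e = 36.5 − 37.5 = -1
x=50: ŷ = 8.5 + 50 = 58.5; e = 59.5 − 58.5 = 1
x=61: ŷ = 8.5 + 61 = 69.5; e = 66.5 − 69.5 = -3
x=71: ŷ = 8.5 + 71 = 79.5; e = 83.5 − 79.5 = 4
x=77: ŷ = 8.5 + 77 = 85.5; e = 84.5 − 85.5 = -1
x=107: ŷ = 8.5 + 107 = 115.5; e = 112.5 − 115.5 = -3
x=110: ŷ = 8.5 + 110 = 118.5; e = 124.5 − 118.5 = 6
x=128: ŷ = 8.5 + 128 = 136.5; e = 133.5 − 136.5 = -3
Largest |e| is 6 at x = 110, residual 6.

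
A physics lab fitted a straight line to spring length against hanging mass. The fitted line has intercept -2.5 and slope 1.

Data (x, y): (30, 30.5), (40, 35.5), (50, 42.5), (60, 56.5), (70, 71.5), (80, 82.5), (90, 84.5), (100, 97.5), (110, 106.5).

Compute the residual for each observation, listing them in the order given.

x=30: ŷ = -2.5 + 30 = 27.5; e = 30.5 − 27.5 = 3
x=40: ŷ = -2.5 + 40 = 37.5; e = 35.5 − 37.5 = -2
x=50: ŷ = -2.5 + 50 = 47.5; e = 42.5 − 47.5 = -5
x=60: ŷ = -2.5 + 60 = 57.5; e = 56.5 − 57.5 = -1
x=70: ŷ = -2.5 + 70 = 67.5; e = 71.5 − 67.5 = 4
x=80: ŷ = -2.5 + 80 = 77.5; e = 82.5 − 77.5 = 5
x=90: ŷ = -2.5 + 90 = 87.5; e = 84.5 − 87.5 = -3
x=100: ŷ = -2.5 + 100 = 97.5; e = 97.5 − 97.5 = 0
x=110: ŷ = -2.5 + 110 = 107.5; e = 106.5 − 107.5 = -1

3, -2, -5, -1, 4, 5, -3, 0, -1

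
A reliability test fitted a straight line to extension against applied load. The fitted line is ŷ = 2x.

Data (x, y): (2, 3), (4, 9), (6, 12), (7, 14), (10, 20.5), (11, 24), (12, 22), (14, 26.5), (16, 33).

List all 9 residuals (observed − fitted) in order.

x=2: ŷ = 2·2 = 4; e = 3 − 4 = -1
x=4: ŷ = 2·4 = 8; e = 9 − 8 = 1
x=6: ŷ = 2·6 = 12; e = 12 − 12 = 0
x=7: ŷ = 2·7 = 14; e = 14 − 14 = 0
x=10: ŷ = 2·10 = 20; e = 20.5 − 20 = 0.5
x=11: ŷ = 2·11 = 22; e = 24 − 22 = 2
x=12: ŷ = 2·12 = 24; e = 22 − 24 = -2
x=14: ŷ = 2·14 = 28; e = 26.5 − 28 = -1.5
x=16: ŷ = 2·16 = 32; e = 33 − 32 = 1

-1, 1, 0, 0, 0.5, 2, -2, -1.5, 1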